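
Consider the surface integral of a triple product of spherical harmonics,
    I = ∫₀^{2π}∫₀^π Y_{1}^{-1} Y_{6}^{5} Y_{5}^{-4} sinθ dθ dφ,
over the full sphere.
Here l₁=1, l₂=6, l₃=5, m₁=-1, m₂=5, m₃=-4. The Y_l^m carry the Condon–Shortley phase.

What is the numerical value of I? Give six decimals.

Rules hold: Σm=0, L=12 even, 5≤5≤7.
N = 3·13·11 = 429
Δ = 2!·0!·10!/13! = 1/858
Racah Σ t=1..1: t=1:−1/14400 = -1/14400
⇒ 3j(1 6 5; 0 0 0)² = 6/143, sgn +1
Racah Σ t=2..2: t=2:+1/725760 = 1/725760
⇒ 3j(1 6 5; -1 5 -4)² = 5/78, sgn -1
4πI² = N·(3j₀)²·(3jₘ)² = 15/13
I = -1·√(1.15385/4π) = -0.30301841

-0.303018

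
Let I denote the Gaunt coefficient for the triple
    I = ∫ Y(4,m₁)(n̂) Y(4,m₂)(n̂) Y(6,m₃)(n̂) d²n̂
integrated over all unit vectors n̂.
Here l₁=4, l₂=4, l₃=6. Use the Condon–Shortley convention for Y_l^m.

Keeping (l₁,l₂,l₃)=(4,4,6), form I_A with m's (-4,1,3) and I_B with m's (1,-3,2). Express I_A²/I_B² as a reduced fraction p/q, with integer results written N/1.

8/9

Same 4,4,6: normalisation and zero-m 3j drop out of the ratio.
A: Δ: 2! 6! 6! / 15! → 1/1261260; sum: t=2:+1/51840 = 1/51840; 3j²(4 4 6; -4 1 3) = Δ·Π!·Σ² = 8/429  (sign -1)
B: Δ: 2! 6! 6! / 15! → 1/1261260; sum: t=0:+1/8640 t=1:−1/34560 = 1/11520; 3j²(4 4 6; 1 -3 2) = Δ·Π!·Σ² = 3/143  (sign +1)
I_A²/I_B² = (8/429)/(3/143) = 8/9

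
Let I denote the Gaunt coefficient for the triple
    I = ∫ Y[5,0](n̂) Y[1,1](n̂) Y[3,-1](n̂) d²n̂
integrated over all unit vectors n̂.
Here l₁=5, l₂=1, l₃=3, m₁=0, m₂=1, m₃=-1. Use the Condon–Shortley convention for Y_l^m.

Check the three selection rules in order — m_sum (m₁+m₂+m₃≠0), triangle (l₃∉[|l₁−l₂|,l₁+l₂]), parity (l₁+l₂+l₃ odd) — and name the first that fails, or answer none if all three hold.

triangle

m₁+m₂+m₃ = 0 + 1 − 1 = 0  ✓
triangle: |5−1|=4 ≤ l₃=3 ≤ 5+1=6  ✗
parity: l₁+l₂+l₃ = 9 is odd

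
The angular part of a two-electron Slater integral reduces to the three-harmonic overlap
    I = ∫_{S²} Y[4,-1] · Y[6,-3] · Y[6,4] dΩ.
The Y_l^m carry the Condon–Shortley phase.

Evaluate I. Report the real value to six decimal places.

m-sum 0 ✓  L=16 even ✓  2≤6≤10 ✓
Π(2lᵢ+1) = 9×13×13 = 1521
triangle coeff Δ(4,6,6) = 1/15315300
Σ_t [0,4]: t=0:+1/829440 t=1:−1/25920 t=2:+1/9216 t=3:−1/25920 t=4:+1/829440 = 7/207360
(3j)²=28/2431 [(4 6 6; 0 0 0)], sign=+1
Σ_t [1,3]: t=1:−1/207360 t=2:+1/120960 t=3:−1/967680 = 1/414720
(3j)²=21/4862 [(4 6 6; -1 -3 4)], sign=+1
⇒ 4πI² = 2646/34969
I = (+1)√(2646/34969/(4π)) = 0.07759762

0.077598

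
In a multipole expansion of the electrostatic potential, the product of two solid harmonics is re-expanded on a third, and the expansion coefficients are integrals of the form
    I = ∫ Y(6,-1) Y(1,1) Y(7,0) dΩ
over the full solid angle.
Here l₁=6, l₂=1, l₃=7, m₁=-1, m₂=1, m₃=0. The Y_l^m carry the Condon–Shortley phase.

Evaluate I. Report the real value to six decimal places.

Checks pass: Σm=0; 14 even; l₃=7∈[5,7].
(2·6+1)(2·1+1)(2·7+1) = 585
Δ: 0! 12! 2! / 15! → 1/1365
sum: t=0:+1/518400 = 1/518400
3j²(6 1 7; 0 0 0) = Δ·Π!·Σ² = 7/195  (sign -1)
sum: t=0:+1/1209600 = 1/1209600
3j²(6 1 7; -1 1 0) = Δ·Π!·Σ² = 1/65  (sign -1)
combine: 4πI² = 585·7/195·1/65 = 21/65
take √, sign +1: I = 0.16034227

0.160342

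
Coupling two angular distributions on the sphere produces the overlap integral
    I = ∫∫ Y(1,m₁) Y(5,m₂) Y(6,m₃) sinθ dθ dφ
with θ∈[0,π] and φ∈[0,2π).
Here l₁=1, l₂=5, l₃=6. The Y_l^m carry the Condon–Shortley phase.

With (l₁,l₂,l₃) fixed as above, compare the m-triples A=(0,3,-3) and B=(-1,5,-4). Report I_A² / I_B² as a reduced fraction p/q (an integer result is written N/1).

27/1

Shared (l₁,l₂,l₃)=(1,5,6): N and (l;000)² cancel in I_A²/I_B².
A: Δ = 0!·2!·10!/13! = 1/858; Racah Σ t=0..0: t=0:+1/80640 = 1/80640; ⇒ 3j(1 5 6; 0 3 -3)² = 9/286, sgn -1
B: Δ = 0!·2!·10!/13! = 1/858; Racah Σ t=0..0: t=0:+1/7257600 = 1/7257600; ⇒ 3j(1 5 6; -1 5 -4)² = 1/858, sgn +1
I_A²/I_B² = (9/286)/(1/858) = 27/1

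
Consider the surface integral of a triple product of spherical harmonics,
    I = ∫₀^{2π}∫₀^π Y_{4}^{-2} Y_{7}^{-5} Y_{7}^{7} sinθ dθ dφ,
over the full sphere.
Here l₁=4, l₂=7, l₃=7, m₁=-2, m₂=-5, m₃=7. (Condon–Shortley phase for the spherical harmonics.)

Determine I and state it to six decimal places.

-0.164155

m-sum 0 ✓  L=18 even ✓  3≤7≤11 ✓
Π(2lᵢ+1) = 9×15×15 = 2025
triangle coeff Δ(4,7,7) = 1/58198140
Σ_t [0,4]: t=0:+1/17418240 t=1:−1/622080 t=2:+1/230400 t=3:−1/622080 t=4:+1/17418240 = 1/806400
(3j)²=2268/230945 [(4 7 7; 0 0 0)], sign=-1
Σ_t [2,2]: t=2:+1/348364800 = 1/348364800
(3j)²=11/646 [(4 7 7; -2 -5 7)], sign=+1
⇒ 4πI² = 459270/1356277
I = (-1)√(459270/1356277/(4π)) = -0.16415530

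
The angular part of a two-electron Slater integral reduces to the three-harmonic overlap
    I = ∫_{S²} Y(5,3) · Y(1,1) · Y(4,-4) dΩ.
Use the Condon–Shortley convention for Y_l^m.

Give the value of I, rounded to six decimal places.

m-sum 0 ✓  L=10 even ✓  4≤4≤6 ✓
Π(2lᵢ+1) = 11×3×9 = 297
triangle coeff Δ(5,1,4) = 1/495
Σ_t [1,1]: t=1:−1/576 = -1/576
(3j)²=5/99 [(5 1 4; 0 0 0)], sign=-1
Σ_t [2,2]: t=2:+1/80640 = 1/80640
(3j)²=1/495 [(5 1 4; 3 1 -4)], sign=+1
⇒ 4πI² = 1/33
I = (-1)√(1/33/(4π)) = -0.04910640

-0.049106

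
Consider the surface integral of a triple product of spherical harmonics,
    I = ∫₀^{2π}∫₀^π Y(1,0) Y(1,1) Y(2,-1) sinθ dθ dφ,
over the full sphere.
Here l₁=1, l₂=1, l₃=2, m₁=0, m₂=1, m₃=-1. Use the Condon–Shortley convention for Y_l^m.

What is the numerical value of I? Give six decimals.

Rules hold: Σm=0, L=4 even, 0≤2≤2.
N = 3·3·5 = 45
Δ = 0!·2!·2!/5! = 1/30
Racah Σ t=0..0: t=0:+1/1 = 1/1
⇒ 3j(1 1 2; 0 0 0)² = 2/15, sgn +1
Racah Σ t=0..0: t=0:+1/2 = 1/2
⇒ 3j(1 1 2; 0 1 -1)² = 1/10, sgn -1
4πI² = N·(3j₀)²·(3jₘ)² = 3/5
I = -1·√(0.6/4π) = -0.21850969

-0.218510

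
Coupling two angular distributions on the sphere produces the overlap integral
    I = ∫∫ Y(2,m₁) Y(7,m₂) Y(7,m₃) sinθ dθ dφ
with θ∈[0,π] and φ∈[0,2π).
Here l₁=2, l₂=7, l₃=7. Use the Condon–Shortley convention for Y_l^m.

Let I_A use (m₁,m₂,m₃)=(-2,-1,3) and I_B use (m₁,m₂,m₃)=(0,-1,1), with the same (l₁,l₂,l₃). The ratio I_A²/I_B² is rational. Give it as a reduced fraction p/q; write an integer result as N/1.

4050/2809

Same 2,7,7: normalisation and zero-m 3j drop out of the ratio.
A: Δ: 2! 2! 12! / 17! → 1/185640; sum: t=2:+1/3870720 = 1/3870720; 3j²(2 7 7; -2 -1 3) = Δ·Π!·Σ² = 135/6188  (sign +1)
B: Δ: 2! 2! 12! / 17! → 1/185640; sum: t=0:+1/2073600 t=1:−1/604800 t=2:+1/3870720 = -53/58060800; 3j²(2 7 7; 0 -1 1) = Δ·Π!·Σ² = 2809/185640  (sign -1)
I_A²/I_B² = (135/6188)/(2809/185640) = 4050/2809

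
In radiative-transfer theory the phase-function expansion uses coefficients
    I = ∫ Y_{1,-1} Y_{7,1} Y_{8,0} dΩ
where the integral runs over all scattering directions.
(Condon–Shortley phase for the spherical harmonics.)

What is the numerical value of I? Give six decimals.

Checks pass: Σm=0; 16 even; l₃=8∈[6,8].
(2·1+1)(2·7+1)(2·8+1) = 765
Δ: 0! 2! 14! / 17! → 1/2040
sum: t=0:+1/25401600 = 1/25401600
3j²(1 7 8; 0 0 0) = Δ·Π!·Σ² = 8/255  (sign +1)
sum: t=0:+1/58060800 = 1/58060800
3j²(1 7 8; -1 1 0) = Δ·Π!·Σ² = 7/510  (sign +1)
combine: 4πI² = 765·8/255·7/510 = 28/85
take √, sign +1: I = 0.16190663

0.161907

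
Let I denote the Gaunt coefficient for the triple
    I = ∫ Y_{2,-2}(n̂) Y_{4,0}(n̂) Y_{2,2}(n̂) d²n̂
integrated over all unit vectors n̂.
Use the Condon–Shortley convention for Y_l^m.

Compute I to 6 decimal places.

m-sum 0 ✓  L=8 even ✓  2≤2≤6 ✓
Π(2lᵢ+1) = 5×9×5 = 225
triangle coeff Δ(2,4,2) = 1/630
Σ_t [2,2]: t=2:+1/16 = 1/16
(3j)²=2/35 [(2 4 2; 0 0 0)], sign=+1
Σ_t [4,4]: t=4:+1/576 = 1/576
(3j)²=1/630 [(2 4 2; -2 0 2)], sign=+1
⇒ 4πI² = 1/49
I = (+1)√(1/49/(4π)) = 0.04029926

0.040299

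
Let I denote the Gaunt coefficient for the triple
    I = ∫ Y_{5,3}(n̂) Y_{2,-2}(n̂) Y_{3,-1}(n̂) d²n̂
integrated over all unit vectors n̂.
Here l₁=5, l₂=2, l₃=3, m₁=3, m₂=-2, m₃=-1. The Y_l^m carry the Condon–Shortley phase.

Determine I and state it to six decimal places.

Checks pass: Σm=0; 10 even; l₃=3∈[3,7].
(2·5+1)(2·2+1)(2·3+1) = 385
Δ: 4! 6! 0! / 11! → 1/2310
sum: t=2:+1/144 = 1/144
3j²(5 2 3; 0 0 0) = Δ·Π!·Σ² = 10/231  (sign -1)
sum: t=0:+1/1152 = 1/1152
3j²(5 2 3; 3 -2 -1) = Δ·Π!·Σ² = 1/33  (sign +1)
combine: 4πI² = 385·10/231·1/33 = 50/99
take √, sign -1: I = -0.20047604

-0.200476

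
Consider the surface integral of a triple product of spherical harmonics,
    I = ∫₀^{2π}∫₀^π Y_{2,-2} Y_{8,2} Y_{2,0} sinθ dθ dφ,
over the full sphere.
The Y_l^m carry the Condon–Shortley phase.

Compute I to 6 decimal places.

triangle: need 6≤l₃≤10, have 2; I=0

0.000000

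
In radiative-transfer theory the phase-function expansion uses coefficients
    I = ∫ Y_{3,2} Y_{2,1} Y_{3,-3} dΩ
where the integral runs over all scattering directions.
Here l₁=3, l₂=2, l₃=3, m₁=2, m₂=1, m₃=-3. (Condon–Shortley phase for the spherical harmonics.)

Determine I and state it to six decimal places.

Rules hold: Σm=0, L=8 even, 1≤3≤5.
N = 7·5·7 = 245
Δ = 2!·4!·2!/9! = 1/3780
Racah Σ t=0..2: t=0:+1/24 t=1:−1/4 t=2:+1/24 = -1/6
⇒ 3j(3 2 3; 0 0 0)² = 4/105, sgn +1
Racah Σ t=1..1: t=1:−1/48 = -1/48
⇒ 3j(3 2 3; 2 1 -3)² = 5/84, sgn -1
4πI² = N·(3j₀)²·(3jₘ)² = 5/9
I = -1·√(0.555556/4π) = -0.21026104

-0.210261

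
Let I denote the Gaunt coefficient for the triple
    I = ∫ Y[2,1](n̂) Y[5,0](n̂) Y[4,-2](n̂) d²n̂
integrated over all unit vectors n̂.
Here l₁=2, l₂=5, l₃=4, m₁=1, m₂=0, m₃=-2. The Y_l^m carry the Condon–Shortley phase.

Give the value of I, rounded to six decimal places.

m-sum = 1 + 0 − 2 = -1 ≠ 0 ⇒ I = 0

0.000000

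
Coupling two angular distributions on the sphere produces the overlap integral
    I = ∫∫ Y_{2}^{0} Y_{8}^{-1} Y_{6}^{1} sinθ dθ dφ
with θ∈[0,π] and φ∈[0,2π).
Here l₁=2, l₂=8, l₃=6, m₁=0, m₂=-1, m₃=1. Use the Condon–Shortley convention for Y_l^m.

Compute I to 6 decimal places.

Rules hold: Σm=0, L=16 even, 6≤6≤10.
N = 5·17·13 = 1105
Δ = 4!·0!·12!/17! = 1/30940
Racah Σ t=2..2: t=2:+1/2073600 = 1/2073600
⇒ 3j(2 8 6; 0 0 0)² = 28/1105, sgn +1
Racah Σ t=2..2: t=2:+1/2419200 = 1/2419200
⇒ 3j(2 8 6; 0 -1 1)² = 27/1105, sgn -1
4πI² = N·(3j₀)²·(3jₘ)² = 756/1105
I = -1·√(0.684163/4π) = -0.23333228

-0.233332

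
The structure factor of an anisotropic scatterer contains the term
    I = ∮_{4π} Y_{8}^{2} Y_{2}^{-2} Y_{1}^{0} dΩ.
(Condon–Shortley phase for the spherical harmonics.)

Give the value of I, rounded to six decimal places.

triangle: need 6≤l₃≤10, have 1; I=0

0.000000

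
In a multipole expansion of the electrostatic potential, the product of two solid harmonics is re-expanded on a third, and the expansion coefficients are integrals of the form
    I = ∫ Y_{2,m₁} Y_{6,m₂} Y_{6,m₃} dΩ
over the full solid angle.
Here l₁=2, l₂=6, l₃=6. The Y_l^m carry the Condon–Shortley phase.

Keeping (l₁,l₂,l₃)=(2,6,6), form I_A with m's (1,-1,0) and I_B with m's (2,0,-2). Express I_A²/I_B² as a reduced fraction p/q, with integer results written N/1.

l's match ⇒ only the (l;m) 3-j factors differ between A and B.
A: triangle coeff Δ(2,6,6) = 1/90090; Σ_t [0,1]: t=0:+1/28800 t=1:−1/34560 = 1/172800; (3j)²=1/1430 [(2 6 6; 1 -1 0)], sign=+1
B: triangle coeff Δ(2,6,6) = 1/90090; Σ_t [0,0]: t=0:+1/69120 = 1/69120; (3j)²=4/143 [(2 6 6; 2 0 -2)], sign=+1
I_A²/I_B² = (1/1430)/(4/143) = 1/40

1/40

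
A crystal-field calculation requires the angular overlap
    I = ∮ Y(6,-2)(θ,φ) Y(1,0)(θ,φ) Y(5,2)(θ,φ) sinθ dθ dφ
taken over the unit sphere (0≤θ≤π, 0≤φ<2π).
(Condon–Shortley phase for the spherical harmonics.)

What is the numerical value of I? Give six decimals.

0.231133

Checks pass: Σm=0; 12 even; l₃=5∈[5,7].
(2·6+1)(2·1+1)(2·5+1) = 429
Δ: 2! 10! 0! / 13! → 1/858
sum: t=1:−1/14400 = -1/14400
3j²(6 1 5; 0 0 0) = Δ·Π!·Σ² = 6/143  (sign +1)
sum: t=1:−1/30240 = -1/30240
3j²(6 1 5; -2 0 2) = Δ·Π!·Σ² = 16/429  (sign +1)
combine: 4πI² = 429·6/143·16/429 = 96/143
take √, sign +1: I = 0.23113338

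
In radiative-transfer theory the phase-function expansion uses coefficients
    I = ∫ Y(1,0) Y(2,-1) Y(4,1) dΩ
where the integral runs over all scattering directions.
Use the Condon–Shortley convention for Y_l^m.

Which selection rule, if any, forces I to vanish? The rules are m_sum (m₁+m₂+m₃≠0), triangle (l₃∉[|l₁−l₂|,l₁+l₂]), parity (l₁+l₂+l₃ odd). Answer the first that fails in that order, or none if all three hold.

Σmᵢ = 0  ✓
l₃∈[|l₁−l₂|,l₁+l₂]=[1,3], have l₃=4  ✗
Σlᵢ = 7 ⇒ odd

triangle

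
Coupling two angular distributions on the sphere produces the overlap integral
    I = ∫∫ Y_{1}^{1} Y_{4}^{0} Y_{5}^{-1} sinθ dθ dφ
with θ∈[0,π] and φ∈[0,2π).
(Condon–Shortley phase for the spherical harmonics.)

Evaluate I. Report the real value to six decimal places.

m-sum 0 ✓  L=10 even ✓  3≤5≤5 ✓
Π(2lᵢ+1) = 3×9×11 = 297
triangle coeff Δ(1,4,5) = 1/495
Σ_t [0,0]: t=0:+1/576 = 1/576
(3j)²=5/99 [(1 4 5; 0 0 0)], sign=-1
Σ_t [0,0]: t=0:+1/1152 = 1/1152
(3j)²=1/33 [(1 4 5; 1 0 -1)], sign=+1
⇒ 4πI² = 5/11
I = (-1)√(5/11/(4π)) = -0.19018827

-0.190188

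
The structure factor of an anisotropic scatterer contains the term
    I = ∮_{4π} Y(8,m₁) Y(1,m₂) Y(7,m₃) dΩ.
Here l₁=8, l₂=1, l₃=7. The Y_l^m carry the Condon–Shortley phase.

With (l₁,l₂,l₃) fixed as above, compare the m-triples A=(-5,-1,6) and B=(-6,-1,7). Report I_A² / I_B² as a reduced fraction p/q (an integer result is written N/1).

3/1

Same 8,1,7: normalisation and zero-m 3j drop out of the ratio.
A: Δ: 2! 14! 0! / 17! → 1/2040; sum: t=0:+1/12454041600 = 1/12454041600; 3j²(8 1 7; -5 -1 6) = Δ·Π!·Σ² = 1/680  (sign -1)
B: Δ: 2! 14! 0! / 17! → 1/2040; sum: t=0:+1/174356582400 = 1/174356582400; 3j²(8 1 7; -6 -1 7) = Δ·Π!·Σ² = 1/2040  (sign +1)
I_A²/I_B² = (1/680)/(1/2040) = 3/1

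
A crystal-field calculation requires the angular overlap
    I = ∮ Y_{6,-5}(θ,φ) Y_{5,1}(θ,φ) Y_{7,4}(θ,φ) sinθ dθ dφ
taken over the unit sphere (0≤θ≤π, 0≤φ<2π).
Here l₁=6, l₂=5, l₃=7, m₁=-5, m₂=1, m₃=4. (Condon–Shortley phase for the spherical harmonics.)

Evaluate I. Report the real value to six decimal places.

0.069574

Rules hold: Σm=0, L=18 even, 1≤7≤11.
N = 13·11·15 = 2145
Δ = 4!·8!·6!/19! = 1/174594420
Racah Σ t=0..4: t=0:+1/4147200 t=1:−1/207360 t=2:+1/82944 t=3:−1/207360 t=4:+1/4147200 = 1/345600
⇒ 3j(6 5 7; 0 0 0)² = 420/46189, sgn -1
Racah Σ t=3..4: t=3:−1/8709120 t=4:+1/5806080 = 1/17418240
⇒ 3j(6 5 7; -5 1 4)² = 275/88179, sgn -1
4πI² = N·(3j₀)²·(3jₘ)² = 82500/1356277
I = +1·√(0.0608283/4π) = 0.06957414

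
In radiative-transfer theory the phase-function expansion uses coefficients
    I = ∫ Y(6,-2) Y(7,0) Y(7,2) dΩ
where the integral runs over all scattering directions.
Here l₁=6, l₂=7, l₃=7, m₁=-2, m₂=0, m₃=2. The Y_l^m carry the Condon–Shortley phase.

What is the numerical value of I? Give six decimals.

m-sum 0 ✓  L=20 even ✓  1≤7≤13 ✓
Π(2lᵢ+1) = 13×15×15 = 2925
triangle coeff Δ(6,7,7) = 1/2444321880
Σ_t [0,6]: t=0:+1/2612736000 t=1:−1/20736000 t=2:+1/1658880 t=3:−1/746496 t=4:+1/1658880 t=5:−1/20736000 t=6:+1/2612736000 = -1/4354560
(3j)²=1000/138567 [(6 7 7; 0 0 0)], sign=+1
Σ_t [2,6]: t=2:+1/24883200 t=3:−1/2488320 t=4:+1/1658880 t=5:−1/6220800 t=6:+1/174182400 = 1/11612160
(3j)²=150/46189 [(6 7 7; -2 0 2)], sign=-1
⇒ 4πI² = 11250000/164109517
I = (-1)√(11250000/164109517/(4π)) = -0.07385917

-0.073859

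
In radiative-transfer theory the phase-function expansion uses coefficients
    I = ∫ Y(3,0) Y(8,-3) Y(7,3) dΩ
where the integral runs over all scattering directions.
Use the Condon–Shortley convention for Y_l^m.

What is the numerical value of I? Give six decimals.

-0.037890

m-sum 0 ✓  L=18 even ✓  5≤7≤11 ✓
Π(2lᵢ+1) = 7×17×15 = 1785
triangle coeff Δ(3,8,7) = 1/5290740
Σ_t [1,3]: t=1:−1/7257600 t=2:+1/2073600 t=3:−1/7257600 = 1/4838400
(3j)²=252/20995 [(3 8 7; 0 0 0)], sign=-1
Σ_t [1,3]: t=1:−1/11612160 t=2:+1/8709120 t=3:−1/87091200 = 1/58060800
(3j)²=99/117572 [(3 8 7; 0 -3 3)], sign=+1
⇒ 4πI² = 18711/1037153
I = (-1)√(18711/1037153/(4π)) = -0.03788979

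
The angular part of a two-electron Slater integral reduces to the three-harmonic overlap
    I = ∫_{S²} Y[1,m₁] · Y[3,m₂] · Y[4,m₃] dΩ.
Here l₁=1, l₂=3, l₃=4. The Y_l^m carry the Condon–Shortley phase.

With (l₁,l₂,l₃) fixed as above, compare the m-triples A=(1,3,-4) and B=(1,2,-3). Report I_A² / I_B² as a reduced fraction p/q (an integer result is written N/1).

Shared (l₁,l₂,l₃)=(1,3,4): N and (l;000)² cancel in I_A²/I_B².
A: Δ = 0!·2!·6!/9! = 1/252; Racah Σ t=0..0: t=0:+1/1440 = 1/1440; ⇒ 3j(1 3 4; 1 3 -4)² = 1/9, sgn +1
B: Δ = 0!·2!·6!/9! = 1/252; Racah Σ t=0..0: t=0:+1/240 = 1/240; ⇒ 3j(1 3 4; 1 2 -3)² = 1/12, sgn -1
I_A²/I_B² = (1/9)/(1/12) = 4/3

4/3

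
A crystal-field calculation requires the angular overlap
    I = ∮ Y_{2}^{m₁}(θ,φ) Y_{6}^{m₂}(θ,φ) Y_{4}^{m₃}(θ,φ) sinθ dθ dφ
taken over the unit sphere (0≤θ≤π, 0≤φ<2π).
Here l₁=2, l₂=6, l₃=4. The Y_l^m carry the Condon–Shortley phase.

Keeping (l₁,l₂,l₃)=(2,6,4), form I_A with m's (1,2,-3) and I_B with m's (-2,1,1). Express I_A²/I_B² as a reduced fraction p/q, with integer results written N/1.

Same 2,6,4: normalisation and zero-m 3j drop out of the ratio.
A: Δ: 4! 0! 8! / 13! → 1/6435; sum: t=1:−1/30240 = -1/30240; 3j²(2 6 4; 1 2 -3) = Δ·Π!·Σ² = 32/6435  (sign +1)
B: Δ: 4! 0! 8! / 13! → 1/6435; sum: t=4:+1/17280 = 1/17280; 3j²(2 6 4; -2 1 1) = Δ·Π!·Σ² = 7/1287  (sign -1)
I_A²/I_B² = (32/6435)/(7/1287) = 32/35

32/35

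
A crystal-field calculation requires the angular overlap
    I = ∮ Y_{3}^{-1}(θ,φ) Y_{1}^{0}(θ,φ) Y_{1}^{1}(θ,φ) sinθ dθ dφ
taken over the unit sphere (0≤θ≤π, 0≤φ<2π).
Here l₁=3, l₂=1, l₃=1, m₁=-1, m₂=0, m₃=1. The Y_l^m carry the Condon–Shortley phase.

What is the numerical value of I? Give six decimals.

0.000000

l₃=1 ∉ [2,4] — triangle fails ⇒ I = 0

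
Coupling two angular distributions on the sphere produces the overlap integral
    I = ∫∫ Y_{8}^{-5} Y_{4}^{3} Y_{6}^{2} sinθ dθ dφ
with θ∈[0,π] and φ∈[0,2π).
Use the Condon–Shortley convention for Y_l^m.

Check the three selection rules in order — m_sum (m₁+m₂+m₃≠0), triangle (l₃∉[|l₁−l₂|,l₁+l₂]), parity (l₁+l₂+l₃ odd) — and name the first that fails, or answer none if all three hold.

azimuthal sum: -5 + 3 + 2 = 0  ✓
4 ≤ 6 ≤ 12 (triangle on l)  ✓
L = 8 + 4 + 6 = 18 (even)  ✓

none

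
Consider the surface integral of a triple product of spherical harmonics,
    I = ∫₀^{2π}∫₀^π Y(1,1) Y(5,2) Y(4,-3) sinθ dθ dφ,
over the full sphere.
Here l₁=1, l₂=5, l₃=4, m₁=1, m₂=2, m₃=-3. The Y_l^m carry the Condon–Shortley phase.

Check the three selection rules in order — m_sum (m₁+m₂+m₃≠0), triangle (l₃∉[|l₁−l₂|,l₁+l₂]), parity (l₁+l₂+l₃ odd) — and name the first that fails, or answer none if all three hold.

Σmᵢ = 0  ✓
l₃∈[|l₁−l₂|,l₁+l₂]=[4,6], have l₃=4  ✓
Σlᵢ = 10 ⇒ even  ✓

none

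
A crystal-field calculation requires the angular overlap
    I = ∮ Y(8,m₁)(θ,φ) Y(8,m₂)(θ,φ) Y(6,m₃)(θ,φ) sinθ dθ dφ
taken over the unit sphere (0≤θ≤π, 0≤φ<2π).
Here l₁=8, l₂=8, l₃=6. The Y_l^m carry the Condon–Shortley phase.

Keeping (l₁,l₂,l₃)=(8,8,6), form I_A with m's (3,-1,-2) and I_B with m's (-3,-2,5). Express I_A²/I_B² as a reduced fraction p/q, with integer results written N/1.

11/378

Shared (l₁,l₂,l₃)=(8,8,6): N and (l;000)² cancel in I_A²/I_B².
A: Δ = 10!·6!·6!/23! = 1/13742520792; Racah Σ t=1..5: t=1:−1/12541132800 t=2:+1/348364800 t=3:−1/69672960 t=4:+1/74649600 t=5:−1/497664000 = -11/62705664000; ⇒ 3j(8 8 6; 3 -1 -2)² = 11/579462, sgn -1
B: Δ = 10!·6!·6!/23! = 1/13742520792; Racah Σ t=5..6: t=5:−1/1244160000 t=6:+1/1492992000 = -1/7464960000; ⇒ 3j(8 8 6; -3 -2 5)² = 63/96577, sgn +1
I_A²/I_B² = (11/579462)/(63/96577) = 11/378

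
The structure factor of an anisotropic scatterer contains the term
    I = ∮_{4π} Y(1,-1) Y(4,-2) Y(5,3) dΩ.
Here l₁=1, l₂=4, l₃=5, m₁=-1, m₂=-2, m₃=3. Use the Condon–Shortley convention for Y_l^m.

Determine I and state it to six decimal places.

-0.259847

Checks pass: Σm=0; 10 even; l₃=5∈[3,5].
(2·1+1)(2·4+1)(2·5+1) = 297
Δ: 0! 2! 8! / 11! → 1/495
sum: t=0:+1/576 = 1/576
3j²(1 4 5; 0 0 0) = Δ·Π!·Σ² = 5/99  (sign -1)
sum: t=0:+1/2880 = 1/2880
3j²(1 4 5; -1 -2 3) = Δ·Π!·Σ² = 28/495  (sign +1)
combine: 4πI² = 297·5/99·28/495 = 28/33
take √, sign -1: I = -0.25984664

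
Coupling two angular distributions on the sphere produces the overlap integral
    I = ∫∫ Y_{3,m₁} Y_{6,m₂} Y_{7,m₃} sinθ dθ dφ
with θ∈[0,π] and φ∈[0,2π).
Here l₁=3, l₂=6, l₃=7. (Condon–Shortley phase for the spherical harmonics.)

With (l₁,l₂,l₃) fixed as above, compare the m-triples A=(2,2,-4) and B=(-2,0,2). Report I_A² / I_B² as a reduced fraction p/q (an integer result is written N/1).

55/168

l's match ⇒ only the (l;m) 3-j factors differ between A and B.
A: triangle coeff Δ(3,6,7) = 1/2042040; Σ_t [0,1]: t=0:+1/967680 t=1:−1/725760 = -1/2903040; (3j)²=5/3094 [(3 6 7; 2 2 -4)], sign=+1
B: triangle coeff Δ(3,6,7) = 1/2042040; Σ_t [1,2]: t=1:−1/345600 t=2:+1/207360 = 1/518400; (3j)²=12/2431 [(3 6 7; -2 0 2)], sign=-1
I_A²/I_B² = (5/3094)/(12/2431) = 55/168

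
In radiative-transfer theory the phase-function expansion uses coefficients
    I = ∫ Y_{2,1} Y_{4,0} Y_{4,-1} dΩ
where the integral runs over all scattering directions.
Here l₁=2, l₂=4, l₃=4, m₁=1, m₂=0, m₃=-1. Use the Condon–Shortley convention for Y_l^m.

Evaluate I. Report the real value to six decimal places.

Rules hold: Σm=0, L=10 even, 2≤4≤6.
N = 5·9·9 = 405
Δ = 2!·2!·6!/11! = 1/13860
Racah Σ t=0..2: t=0:+1/192 t=1:−1/36 t=2:+1/192 = -5/288
⇒ 3j(2 4 4; 0 0 0)² = 20/693, sgn -1
Racah Σ t=0..1: t=0:+1/96 t=1:−1/72 = -1/288
⇒ 3j(2 4 4; 1 0 -1)² = 1/462, sgn +1
4πI² = N·(3j₀)²·(3jₘ)² = 150/5929
I = -1·√(0.0252994/4π) = -0.04486937

-0.044869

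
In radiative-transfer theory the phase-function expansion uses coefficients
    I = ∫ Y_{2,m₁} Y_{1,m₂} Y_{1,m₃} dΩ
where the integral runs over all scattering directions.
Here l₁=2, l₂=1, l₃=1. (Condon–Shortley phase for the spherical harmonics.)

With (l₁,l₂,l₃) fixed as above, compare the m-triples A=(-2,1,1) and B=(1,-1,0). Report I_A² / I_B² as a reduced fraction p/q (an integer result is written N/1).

Same 2,1,1: normalisation and zero-m 3j drop out of the ratio.
A: Δ: 2! 2! 0! / 5! → 1/30; sum: t=2:+1/4 = 1/4; 3j²(2 1 1; -2 1 1) = Δ·Π!·Σ² = 1/5  (sign +1)
B: Δ: 2! 2! 0! / 5! → 1/30; sum: t=0:+1/2 = 1/2; 3j²(2 1 1; 1 -1 0) = Δ·Π!·Σ² = 1/10  (sign -1)
I_A²/I_B² = (1/5)/(1/10) = 2/1

2/1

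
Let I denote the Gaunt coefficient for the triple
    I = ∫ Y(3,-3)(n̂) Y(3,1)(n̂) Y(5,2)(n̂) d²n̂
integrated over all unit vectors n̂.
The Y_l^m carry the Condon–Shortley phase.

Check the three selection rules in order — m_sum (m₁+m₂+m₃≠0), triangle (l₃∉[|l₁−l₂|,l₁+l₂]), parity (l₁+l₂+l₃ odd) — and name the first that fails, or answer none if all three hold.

parity

azimuthal sum: -3 + 1 + 2 = 0  ✓
0 ≤ 5 ≤ 6 (triangle on l)  ✓
L = 3 + 3 + 5 = 11 (odd)  ✗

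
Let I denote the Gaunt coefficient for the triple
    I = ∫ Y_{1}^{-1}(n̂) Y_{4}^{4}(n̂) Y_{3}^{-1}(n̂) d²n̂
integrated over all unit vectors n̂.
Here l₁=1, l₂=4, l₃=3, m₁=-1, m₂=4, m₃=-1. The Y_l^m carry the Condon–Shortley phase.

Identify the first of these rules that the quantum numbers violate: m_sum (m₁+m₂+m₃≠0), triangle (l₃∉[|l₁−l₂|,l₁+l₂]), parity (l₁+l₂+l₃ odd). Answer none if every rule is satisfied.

m_sum

m₁+m₂+m₃ = -1 + 4 − 1 = 2  ✗
triangle: |1−4|=3 ≤ l₃=3 ≤ 1+4=5
parity: l₁+l₂+l₃ = 8 is even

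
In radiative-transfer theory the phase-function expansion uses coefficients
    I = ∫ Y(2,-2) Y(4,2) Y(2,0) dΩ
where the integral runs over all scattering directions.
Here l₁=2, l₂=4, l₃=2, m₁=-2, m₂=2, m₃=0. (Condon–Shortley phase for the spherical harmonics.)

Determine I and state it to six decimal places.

0.156078

m-sum 0 ✓  L=8 even ✓  2≤2≤6 ✓
Π(2lᵢ+1) = 5×9×5 = 225
triangle coeff Δ(2,4,2) = 1/630
Σ_t [2,2]: t=2:+1/16 = 1/16
(3j)²=2/35 [(2 4 2; 0 0 0)], sign=+1
Σ_t [4,4]: t=4:+1/96 = 1/96
(3j)²=1/42 [(2 4 2; -2 2 0)], sign=+1
⇒ 4πI² = 15/49
I = (+1)√(15/49/(4π)) = 0.15607835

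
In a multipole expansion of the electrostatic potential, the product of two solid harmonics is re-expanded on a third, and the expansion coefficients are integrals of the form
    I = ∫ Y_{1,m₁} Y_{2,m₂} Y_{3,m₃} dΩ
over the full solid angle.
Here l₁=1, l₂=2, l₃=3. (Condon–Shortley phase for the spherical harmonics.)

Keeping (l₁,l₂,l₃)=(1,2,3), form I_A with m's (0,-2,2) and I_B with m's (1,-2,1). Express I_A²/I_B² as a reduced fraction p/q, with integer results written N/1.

l's match ⇒ only the (l;m) 3-j factors differ between A and B.
A: triangle coeff Δ(1,2,3) = 1/105; Σ_t [0,0]: t=0:+1/24 = 1/24; (3j)²=1/21 [(1 2 3; 0 -2 2)], sign=-1
B: triangle coeff Δ(1,2,3) = 1/105; Σ_t [0,0]: t=0:+1/48 = 1/48; (3j)²=1/105 [(1 2 3; 1 -2 1)], sign=+1
I_A²/I_B² = (1/21)/(1/105) = 5/1

5/1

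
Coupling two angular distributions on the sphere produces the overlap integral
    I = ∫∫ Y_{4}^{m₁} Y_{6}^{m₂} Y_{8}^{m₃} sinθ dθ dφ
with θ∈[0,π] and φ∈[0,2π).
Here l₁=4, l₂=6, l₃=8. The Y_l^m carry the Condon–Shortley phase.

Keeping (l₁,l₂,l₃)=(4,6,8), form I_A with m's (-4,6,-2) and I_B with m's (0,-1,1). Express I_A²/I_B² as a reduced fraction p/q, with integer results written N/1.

22/2209

l's match ⇒ only the (l;m) 3-j factors differ between A and B.
A: triangle coeff Δ(4,6,8) = 1/23279256; Σ_t [2,2]: t=2:+1/5225472000 = 1/5225472000; (3j)²=1/12597 [(4 6 8; -4 6 -2)], sign=+1
B: triangle coeff Δ(4,6,8) = 1/23279256; Σ_t [0,2]: t=0:+1/1382400 t=1:−1/622080 t=2:+1/2903040 = -47/87091200; (3j)²=2209/277134 [(4 6 8; 0 -1 1)], sign=+1
I_A²/I_B² = (1/12597)/(2209/277134) = 22/2209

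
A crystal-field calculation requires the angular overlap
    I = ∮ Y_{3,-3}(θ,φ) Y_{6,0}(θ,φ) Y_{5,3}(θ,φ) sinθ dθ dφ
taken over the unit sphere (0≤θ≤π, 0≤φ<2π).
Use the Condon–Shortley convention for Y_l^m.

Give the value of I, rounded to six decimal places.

-0.110086

m-sum 0 ✓  L=14 even ✓  3≤5≤9 ✓
Π(2lᵢ+1) = 7×13×11 = 1001
triangle coeff Δ(3,6,5) = 1/675675
Σ_t [1,3]: t=1:−1/8640 t=2:+1/2304 t=3:−1/8640 = 7/34560
(3j)²=7/429 [(3 6 5; 0 0 0)], sign=-1
Σ_t [4,4]: t=4:+1/69120 = 1/69120
(3j)²=4/429 [(3 6 5; -3 0 3)], sign=+1
⇒ 4πI² = 196/1287
I = (-1)√(196/1287/(4π)) = -0.11008644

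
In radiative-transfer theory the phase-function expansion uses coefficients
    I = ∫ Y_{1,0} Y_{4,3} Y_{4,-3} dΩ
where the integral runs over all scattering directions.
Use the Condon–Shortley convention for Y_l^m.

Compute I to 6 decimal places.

L=9 odd ⇒ parity kills the (l;000) factor ⇒ I = 0

0.000000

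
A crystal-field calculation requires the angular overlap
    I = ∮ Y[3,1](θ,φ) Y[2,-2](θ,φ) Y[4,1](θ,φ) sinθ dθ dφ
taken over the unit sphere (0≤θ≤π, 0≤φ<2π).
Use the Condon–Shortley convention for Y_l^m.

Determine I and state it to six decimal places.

l₁+l₂+l₃=9 is odd: 3j(l;000)=0 ⇒ I=0

0.000000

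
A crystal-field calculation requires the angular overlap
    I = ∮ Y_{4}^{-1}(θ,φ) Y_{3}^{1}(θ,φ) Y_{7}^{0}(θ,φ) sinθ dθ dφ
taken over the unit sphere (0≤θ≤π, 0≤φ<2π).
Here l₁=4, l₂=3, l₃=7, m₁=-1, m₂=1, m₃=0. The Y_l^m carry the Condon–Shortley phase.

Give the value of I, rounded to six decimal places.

Checks pass: Σm=0; 14 even; l₃=7∈[1,7].
(2·4+1)(2·3+1)(2·7+1) = 945
Δ: 0! 8! 6! / 15! → 1/45045
sum: t=0:+1/20736 = 1/20736
3j²(4 3 7; 0 0 0) = Δ·Π!·Σ² = 35/1287  (sign -1)
sum: t=0:+1/34560 = 1/34560
3j²(4 3 7; -1 1 0) = Δ·Π!·Σ² = 7/429  (sign -1)
combine: 4πI² = 945·35/1287·7/429 = 8575/20449
take √, sign +1: I = 0.18267373

0.182674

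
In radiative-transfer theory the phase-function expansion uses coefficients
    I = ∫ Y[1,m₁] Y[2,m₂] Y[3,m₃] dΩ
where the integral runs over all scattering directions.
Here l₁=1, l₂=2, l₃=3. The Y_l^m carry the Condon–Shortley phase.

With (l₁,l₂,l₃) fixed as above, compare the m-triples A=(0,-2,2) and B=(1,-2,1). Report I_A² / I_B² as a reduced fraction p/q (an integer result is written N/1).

5/1

Same 1,2,3: normalisation and zero-m 3j drop out of the ratio.
A: Δ: 0! 2! 4! / 7! → 1/105; sum: t=0:+1/24 = 1/24; 3j²(1 2 3; 0 -2 2) = Δ·Π!·Σ² = 1/21  (sign -1)
B: Δ: 0! 2! 4! / 7! → 1/105; sum: t=0:+1/48 = 1/48; 3j²(1 2 3; 1 -2 1) = Δ·Π!·Σ² = 1/105  (sign +1)
I_A²/I_B² = (1/21)/(1/105) = 5/1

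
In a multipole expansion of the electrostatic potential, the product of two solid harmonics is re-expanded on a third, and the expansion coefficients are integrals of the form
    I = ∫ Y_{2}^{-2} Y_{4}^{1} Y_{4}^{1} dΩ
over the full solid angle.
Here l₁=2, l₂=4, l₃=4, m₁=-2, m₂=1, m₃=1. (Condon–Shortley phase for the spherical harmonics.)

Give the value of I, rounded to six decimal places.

Checks pass: Σm=0; 10 even; l₃=4∈[2,6].
(2·2+1)(2·4+1)(2·4+1) = 405
Δ: 2! 2! 6! / 11! → 1/13860
sum: t=0:+1/192 t=1:−1/36 t=2:+1/192 = -5/288
3j²(2 4 4; 0 0 0) = Δ·Π!·Σ² = 20/693  (sign -1)
sum: t=2:+1/144 = 1/144
3j²(2 4 4; -2 1 1) = Δ·Π!·Σ² = 10/231  (sign -1)
combine: 4πI² = 405·20/693·10/231 = 3000/5929
take √, sign +1: I = 0.20066192

0.200662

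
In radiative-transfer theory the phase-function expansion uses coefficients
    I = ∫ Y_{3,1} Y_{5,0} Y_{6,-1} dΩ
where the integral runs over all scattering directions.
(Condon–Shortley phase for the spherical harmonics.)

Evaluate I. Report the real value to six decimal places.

Checks pass: Σm=0; 14 even; l₃=6∈[2,8].
(2·3+1)(2·5+1)(2·6+1) = 1001
Δ: 2! 4! 8! / 15! → 1/675675
sum: t=0:+1/8640 t=1:−1/2304 t=2:+1/8640 = -7/34560
3j²(3 5 6; 0 0 0) = Δ·Π!·Σ² = 7/429  (sign -1)
sum: t=0:+1/5760 t=1:−1/3456 t=2:+1/34560 = -1/11520
3j²(3 5 6; 1 0 -1) = Δ·Π!·Σ² = 2/429  (sign +1)
combine: 4πI² = 1001·7/429·2/429 = 98/1287
take √, sign -1: I = -0.07784287

-0.077843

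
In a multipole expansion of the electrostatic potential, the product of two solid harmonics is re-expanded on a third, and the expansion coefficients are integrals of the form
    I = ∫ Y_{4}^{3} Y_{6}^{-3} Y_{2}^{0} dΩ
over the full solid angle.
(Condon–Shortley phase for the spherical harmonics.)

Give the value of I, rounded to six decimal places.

-0.165283

Checks pass: Σm=0; 12 even; l₃=2∈[2,10].
(2·4+1)(2·6+1)(2·2+1) = 585
Δ: 8! 0! 4! / 13! → 1/6435
sum: t=4:+1/2304 = 1/2304
3j²(4 6 2; 0 0 0) = Δ·Π!·Σ² = 5/143  (sign +1)
sum: t=1:−1/20160 = -1/20160
3j²(4 6 2; 3 -3 0) = Δ·Π!·Σ² = 12/715  (sign -1)
combine: 4πI² = 585·5/143·12/715 = 540/1573
take √, sign -1: I = -0.16528277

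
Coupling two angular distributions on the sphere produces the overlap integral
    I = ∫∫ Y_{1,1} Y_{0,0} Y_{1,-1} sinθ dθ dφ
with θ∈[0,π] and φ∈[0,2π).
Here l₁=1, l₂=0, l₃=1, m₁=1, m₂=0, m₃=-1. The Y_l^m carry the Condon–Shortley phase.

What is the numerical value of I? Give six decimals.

-0.282095

Checks pass: Σm=0; 2 even; l₃=1∈[1,1].
(2·1+1)(2·0+1)(2·1+1) = 9
Δ: 0! 2! 0! / 3! → 1/3
sum: t=0:+1/1 = 1/1
3j²(1 0 1; 0 0 0) = Δ·Π!·Σ² = 1/3  (sign -1)
sum: t=0:+1/2 = 1/2
3j²(1 0 1; 1 0 -1) = Δ·Π!·Σ² = 1/3  (sign +1)
combine: 4πI² = 9·1/3·1/3 = 1/1
take √, sign -1: I = -0.28209479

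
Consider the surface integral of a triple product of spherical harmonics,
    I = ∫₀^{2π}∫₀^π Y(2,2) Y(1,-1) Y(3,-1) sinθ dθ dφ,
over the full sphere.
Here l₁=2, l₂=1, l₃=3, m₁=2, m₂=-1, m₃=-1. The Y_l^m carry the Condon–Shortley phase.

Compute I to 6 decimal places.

Checks pass: Σm=0; 6 even; l₃=3∈[1,3].
(2·2+1)(2·1+1)(2·3+1) = 105
Δ: 0! 4! 2! / 7! → 1/105
sum: t=0:+1/4 = 1/4
3j²(2 1 3; 0 0 0) = Δ·Π!·Σ² = 3/35  (sign -1)
sum: t=0:+1/48 = 1/48
3j²(2 1 3; 2 -1 -1) = Δ·Π!·Σ² = 1/105  (sign +1)
combine: 4πI² = 105·3/35·1/105 = 3/35
take √, sign -1: I = -0.08258890

-0.082589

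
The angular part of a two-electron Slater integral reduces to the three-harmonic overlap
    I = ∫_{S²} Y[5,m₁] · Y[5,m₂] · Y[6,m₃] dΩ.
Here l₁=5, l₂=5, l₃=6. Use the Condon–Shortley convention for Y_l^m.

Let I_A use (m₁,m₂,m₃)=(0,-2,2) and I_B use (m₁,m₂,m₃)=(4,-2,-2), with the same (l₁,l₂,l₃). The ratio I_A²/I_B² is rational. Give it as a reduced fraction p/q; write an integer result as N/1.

Same 5,5,6: normalisation and zero-m 3j drop out of the ratio.
A: Δ: 4! 6! 6! / 17! → 1/28588560; sum: t=0:+1/103680 t=1:−1/13824 t=2:+1/17280 t=3:−1/207360 = -1/103680; 3j²(5 5 6; 0 -2 2) = Δ·Π!·Σ² = 10/7293  (sign -1)
B: Δ: 4! 6! 6! / 17! → 1/28588560; sum: t=0:+1/103680 t=1:−1/207360 = 1/207360; 3j²(5 5 6; 4 -2 -2) = Δ·Π!·Σ² = 21/2431  (sign +1)
I_A²/I_B² = (10/7293)/(21/2431) = 10/63

10/63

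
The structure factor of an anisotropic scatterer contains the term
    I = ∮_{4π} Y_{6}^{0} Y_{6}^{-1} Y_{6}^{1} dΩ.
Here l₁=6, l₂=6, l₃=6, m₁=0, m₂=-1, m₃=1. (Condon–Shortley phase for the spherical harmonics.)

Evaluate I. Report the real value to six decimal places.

Rules hold: Σm=0, L=18 even, 0≤6≤12.
N = 13·13·13 = 2197
Δ = 6!·6!·6!/19! = 1/325909584
Racah Σ t=0..6: t=0:+1/373248000 t=1:−1/1728000 t=2:+1/110592 t=3:−1/46656 t=4:+1/110592 t=5:−1/1728000 t=6:+1/373248000 = -7/1555200
⇒ 3j(6 6 6; 0 0 0)² = 400/46189, sgn -1
Racah Σ t=0..5: t=0:+1/62208000 t=1:−1/691200 t=2:+1/82944 t=3:−1/62208 t=4:+1/276480 t=5:−1/10368000 = -1/518400
⇒ 3j(6 6 6; 0 -1 1)² = 100/46189, sgn +1
4πI² = N·(3j₀)²·(3jₘ)² = 520000/12623809
I = -1·√(0.041192/4π) = -0.05725343

-0.057253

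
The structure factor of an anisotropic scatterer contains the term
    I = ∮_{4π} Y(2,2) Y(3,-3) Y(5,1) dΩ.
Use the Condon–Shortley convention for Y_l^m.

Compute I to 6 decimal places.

m-sum 0 ✓  L=10 even ✓  1≤5≤5 ✓
Π(2lᵢ+1) = 5×7×11 = 385
triangle coeff Δ(2,3,5) = 1/2310
Σ_t [0,0]: t=0:+1/144 = 1/144
(3j)²=10/231 [(2 3 5; 0 0 0)], sign=-1
Σ_t [0,0]: t=0:+1/17280 = 1/17280
(3j)²=1/2310 [(2 3 5; 2 -3 1)], sign=+1
⇒ 4πI² = 5/693
I = (-1)√(5/693/(4π)) = -0.02396147

-0.023961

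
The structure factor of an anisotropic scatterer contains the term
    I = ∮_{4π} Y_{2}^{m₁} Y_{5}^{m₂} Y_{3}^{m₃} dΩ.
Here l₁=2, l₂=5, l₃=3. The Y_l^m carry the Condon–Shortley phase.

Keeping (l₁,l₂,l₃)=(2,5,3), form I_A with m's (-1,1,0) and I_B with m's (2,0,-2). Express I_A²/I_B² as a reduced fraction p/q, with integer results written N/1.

Same 2,5,3: normalisation and zero-m 3j drop out of the ratio.
A: Δ: 4! 0! 6! / 11! → 1/2310; sum: t=3:−1/216 = -1/216; 3j²(2 5 3; -1 1 0) = Δ·Π!·Σ² = 8/231  (sign +1)
B: Δ: 4! 0! 6! / 11! → 1/2310; sum: t=0:+1/2880 = 1/2880; 3j²(2 5 3; 2 0 -2) = Δ·Π!·Σ² = 1/462  (sign -1)
I_A²/I_B² = (8/231)/(1/462) = 16/1

16/1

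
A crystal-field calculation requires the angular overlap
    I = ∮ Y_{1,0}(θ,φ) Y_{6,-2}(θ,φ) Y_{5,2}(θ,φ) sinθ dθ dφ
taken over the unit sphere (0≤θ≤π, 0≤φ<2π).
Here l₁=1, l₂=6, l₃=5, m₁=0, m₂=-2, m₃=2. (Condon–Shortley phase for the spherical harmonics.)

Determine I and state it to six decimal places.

Checks pass: Σm=0; 12 even; l₃=5∈[5,7].
(2·1+1)(2·6+1)(2·5+1) = 429
Δ: 2! 0! 10! / 13! → 1/858
sum: t=1:−1/14400 = -1/14400
3j²(1 6 5; 0 0 0) = Δ·Π!·Σ² = 6/143  (sign +1)
sum: t=1:−1/30240 = -1/30240
3j²(1 6 5; 0 -2 2) = Δ·Π!·Σ² = 16/429  (sign +1)
combine: 4πI² = 429·6/143·16/429 = 96/143
take √, sign +1: I = 0.23113338

0.231133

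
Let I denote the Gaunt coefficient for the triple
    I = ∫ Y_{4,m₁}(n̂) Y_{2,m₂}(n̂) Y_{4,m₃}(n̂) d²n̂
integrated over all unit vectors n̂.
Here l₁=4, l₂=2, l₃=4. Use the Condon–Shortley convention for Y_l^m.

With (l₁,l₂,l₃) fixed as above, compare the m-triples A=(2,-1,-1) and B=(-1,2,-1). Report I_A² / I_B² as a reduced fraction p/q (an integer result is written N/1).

Same 4,2,4: normalisation and zero-m 3j drop out of the ratio.
A: Δ: 2! 6! 2! / 11! → 1/13860; sum: t=0:+1/96 t=1:−1/240 = 1/160; 3j²(4 2 4; 2 -1 -1) = Δ·Π!·Σ² = 27/1540  (sign -1)
B: Δ: 2! 6! 2! / 11! → 1/13860; sum: t=2:+1/144 = 1/144; 3j²(4 2 4; -1 2 -1) = Δ·Π!·Σ² = 10/231  (sign -1)
I_A²/I_B² = (27/1540)/(10/231) = 81/200

81/200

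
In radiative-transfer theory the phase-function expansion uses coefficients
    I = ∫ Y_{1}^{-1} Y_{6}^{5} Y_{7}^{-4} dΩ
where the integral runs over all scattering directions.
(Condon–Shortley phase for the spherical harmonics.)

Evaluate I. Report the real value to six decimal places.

Checks pass: Σm=0; 14 even; l₃=7∈[5,7].
(2·1+1)(2·6+1)(2·7+1) = 585
Δ: 0! 2! 12! / 15! → 1/1365
sum: t=0:+1/518400 = 1/518400
3j²(1 6 7; 0 0 0) = Δ·Π!·Σ² = 7/195  (sign -1)
sum: t=0:+1/79833600 = 1/79833600
3j²(1 6 7; -1 5 -4) = Δ·Π!·Σ² = 1/455  (sign -1)
combine: 4πI² = 585·7/195·1/455 = 3/65
take √, sign +1: I = 0.06060368

0.060604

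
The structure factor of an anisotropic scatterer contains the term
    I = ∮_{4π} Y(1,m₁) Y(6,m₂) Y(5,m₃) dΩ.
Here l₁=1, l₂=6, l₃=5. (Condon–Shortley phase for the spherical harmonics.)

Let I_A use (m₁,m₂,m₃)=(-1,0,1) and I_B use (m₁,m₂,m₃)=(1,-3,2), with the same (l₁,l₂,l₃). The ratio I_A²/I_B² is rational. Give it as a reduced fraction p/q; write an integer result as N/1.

Shared (l₁,l₂,l₃)=(1,6,5): N and (l;000)² cancel in I_A²/I_B².
A: Δ = 2!·0!·10!/13! = 1/858; Racah Σ t=2..2: t=2:+1/34560 = 1/34560; ⇒ 3j(1 6 5; -1 0 1)² = 5/286, sgn +1
B: Δ = 2!·0!·10!/13! = 1/858; Racah Σ t=0..0: t=0:+1/60480 = 1/60480; ⇒ 3j(1 6 5; 1 -3 2)² = 6/143, sgn -1
I_A²/I_B² = (5/286)/(6/143) = 5/12

5/12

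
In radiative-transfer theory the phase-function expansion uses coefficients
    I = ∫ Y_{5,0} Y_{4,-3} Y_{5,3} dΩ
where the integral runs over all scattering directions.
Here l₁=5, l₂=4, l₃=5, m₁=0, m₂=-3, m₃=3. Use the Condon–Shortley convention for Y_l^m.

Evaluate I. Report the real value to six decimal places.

Rules hold: Σm=0, L=14 even, 1≤5≤9.
N = 11·9·11 = 1089
Δ = 4!·6!·4!/15! = 1/3153150
Racah Σ t=0..4: t=0:+1/69120 t=1:−1/1728 t=2:+1/576 t=3:−1/1728 t=4:+1/69120 = 7/11520
⇒ 3j(5 4 5; 0 0 0)² = 2/143, sgn -1
Racah Σ t=0..1: t=0:+1/17280 t=1:−1/6912 = -1/11520
⇒ 3j(5 4 5; 0 -3 3)² = 2/143, sgn -1
4πI² = N·(3j₀)²·(3jₘ)² = 36/169
I = +1·√(0.213018/4π) = 0.13019760

0.130198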